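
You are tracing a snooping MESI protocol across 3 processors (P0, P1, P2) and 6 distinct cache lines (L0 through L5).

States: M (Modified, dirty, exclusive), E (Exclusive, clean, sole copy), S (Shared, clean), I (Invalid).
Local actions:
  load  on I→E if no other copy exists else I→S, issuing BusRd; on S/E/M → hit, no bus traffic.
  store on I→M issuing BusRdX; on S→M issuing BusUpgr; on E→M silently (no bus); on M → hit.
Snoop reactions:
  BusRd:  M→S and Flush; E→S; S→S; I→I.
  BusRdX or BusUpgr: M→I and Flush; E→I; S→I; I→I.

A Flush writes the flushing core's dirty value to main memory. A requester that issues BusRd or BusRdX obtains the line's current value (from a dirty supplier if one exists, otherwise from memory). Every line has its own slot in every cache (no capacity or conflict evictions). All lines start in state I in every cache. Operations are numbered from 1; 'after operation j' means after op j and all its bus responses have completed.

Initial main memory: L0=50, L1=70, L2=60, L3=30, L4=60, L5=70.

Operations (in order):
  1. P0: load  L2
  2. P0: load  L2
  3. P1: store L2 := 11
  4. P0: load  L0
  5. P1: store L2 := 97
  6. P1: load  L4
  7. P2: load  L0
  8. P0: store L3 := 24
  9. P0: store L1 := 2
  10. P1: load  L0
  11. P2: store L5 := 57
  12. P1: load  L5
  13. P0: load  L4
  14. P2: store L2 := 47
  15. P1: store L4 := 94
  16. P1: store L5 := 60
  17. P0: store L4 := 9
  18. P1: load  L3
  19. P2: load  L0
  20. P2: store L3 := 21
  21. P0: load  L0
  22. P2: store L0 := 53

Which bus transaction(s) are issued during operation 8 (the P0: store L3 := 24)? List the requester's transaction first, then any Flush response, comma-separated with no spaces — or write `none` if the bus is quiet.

  op1 P0: load  L2 → E/I/I on L2; bus BusRd; mem=60
  op2 P0: load  L2 → E/I/I on L2; bus (none); mem=60
  op3 P1: store L2 := 11 → I/M/I on L2; bus BusRdX; mem=60
  op4 P0: load  L0 → E/I/I on L0; bus BusRd; mem=50
  op5 P1: store L2 := 97 → I/M/I on L2; bus (none); mem=60
  op6 P1: load  L4 → I/E/I on L4; bus BusRd; mem=60
  op7 P2: load  L0 → S/I/S on L0; bus BusRd; mem=50
  op8 P0: store L3 := 24 → M/I/I on L3; bus BusRdX; mem=30
  op9 P0: store L1 := 2 → M/I/I on L1; bus BusRdX; mem=70
  op10 P1: load  L0 → S/S/S on L0; bus BusRd; mem=50
  op11 P2: store L5 := 57 → I/I/M on L5; bus BusRdX; mem=70
  op12 P1: load  L5 → I/S/S on L5; bus BusRd Flush; mem=57
  op13 P0: load  L4 → S/S/I on L4; bus BusRd; mem=60
  op14 P2: store L2 := 47 → I/I/M on L2; bus BusRdX Flush; mem=97
  op15 P1: store L4 := 94 → I/M/I on L4; bus BusUpgr; mem=60
  op16 P1: store L5 := 60 → I/M/I on L5; bus BusUpgr; mem=57
  op17 P0: store L4 := 9 → M/I/I on L4; bus BusRdX Flush; mem=94
  op18 P1: load  L3 → S/S/I on L3; bus BusRd Flush; mem=24
  op19 P2: load  L0 → S/S/S on L0; bus (none); mem=50
  op20 P2: store L3 := 21 → I/I/M on L3; bus BusRdX; mem=24
  op21 P0: load  L0 → S/S/S on L0; bus (none); mem=50
  op22 P2: store L0 := 53 → I/I/M on L0; bus BusUpgr; mem=50

bus = BusRdX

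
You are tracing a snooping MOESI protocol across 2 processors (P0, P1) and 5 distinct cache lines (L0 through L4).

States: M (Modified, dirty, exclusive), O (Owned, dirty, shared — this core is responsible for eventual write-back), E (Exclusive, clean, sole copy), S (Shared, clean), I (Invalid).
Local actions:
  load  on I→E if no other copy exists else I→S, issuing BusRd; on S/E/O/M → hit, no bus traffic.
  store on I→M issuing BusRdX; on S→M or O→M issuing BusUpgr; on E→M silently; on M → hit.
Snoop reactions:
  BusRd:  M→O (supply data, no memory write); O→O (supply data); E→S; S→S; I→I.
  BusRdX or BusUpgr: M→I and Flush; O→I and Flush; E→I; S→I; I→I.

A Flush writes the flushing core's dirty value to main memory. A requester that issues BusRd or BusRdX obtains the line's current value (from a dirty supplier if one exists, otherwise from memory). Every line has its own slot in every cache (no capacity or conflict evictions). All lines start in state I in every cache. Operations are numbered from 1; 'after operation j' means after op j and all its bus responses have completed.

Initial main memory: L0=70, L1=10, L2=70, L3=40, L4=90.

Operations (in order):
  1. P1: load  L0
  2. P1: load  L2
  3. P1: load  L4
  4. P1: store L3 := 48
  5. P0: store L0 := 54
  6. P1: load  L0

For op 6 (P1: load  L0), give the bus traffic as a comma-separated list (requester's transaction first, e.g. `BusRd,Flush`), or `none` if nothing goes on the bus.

bus = BusRd

1. P1: load  L0  bus=[BusRd]  L0: P0=I P1=E  mem[L0]=70
2. P1: load  L2  bus=[BusRd]  L2: P0=I P1=E  mem[L2]=70
3. P1: load  L4  bus=[BusRd]  L4: P0=I P1=E  mem[L4]=90
4. P1: store L3 := 48  bus=[BusRdX]  L3: P0=I P1=M  mem[L3]=40
5. P0: store L0 := 54  bus=[BusRdX]  L0: P0=M P1=I  mem[L0]=70
6. P1: load  L0  bus=[BusRd]  L0: P0=O P1=S  mem[L0]=70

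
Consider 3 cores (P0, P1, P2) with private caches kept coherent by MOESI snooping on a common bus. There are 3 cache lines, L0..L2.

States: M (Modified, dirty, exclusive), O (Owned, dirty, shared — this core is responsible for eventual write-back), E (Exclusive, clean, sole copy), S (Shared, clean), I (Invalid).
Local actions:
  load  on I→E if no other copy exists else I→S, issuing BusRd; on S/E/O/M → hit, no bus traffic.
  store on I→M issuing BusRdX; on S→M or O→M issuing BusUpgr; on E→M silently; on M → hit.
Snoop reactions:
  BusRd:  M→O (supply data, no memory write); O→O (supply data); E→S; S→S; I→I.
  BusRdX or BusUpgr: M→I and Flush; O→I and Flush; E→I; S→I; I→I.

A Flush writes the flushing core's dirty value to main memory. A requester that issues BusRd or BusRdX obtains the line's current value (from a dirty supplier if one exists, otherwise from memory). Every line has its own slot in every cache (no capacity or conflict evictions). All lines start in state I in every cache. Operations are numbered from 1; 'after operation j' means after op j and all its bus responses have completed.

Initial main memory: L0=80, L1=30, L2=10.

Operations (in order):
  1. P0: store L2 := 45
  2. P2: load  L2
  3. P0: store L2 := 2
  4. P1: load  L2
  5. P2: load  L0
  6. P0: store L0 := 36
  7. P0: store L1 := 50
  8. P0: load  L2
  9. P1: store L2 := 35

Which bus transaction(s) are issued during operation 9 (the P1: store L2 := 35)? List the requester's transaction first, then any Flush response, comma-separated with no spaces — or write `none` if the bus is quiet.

bus = BusUpgr,Flush

[1] P0: store L2 := 45 | P0:M(45), P1:I, P2:I | bus: BusRdX
[2] P2: load  L2 | P0:O(45), P1:I, P2:S(45) | bus: BusRd
[3] P0: store L2 := 2 | P0:M(2), P1:I, P2:I | bus: BusUpgr
[4] P1: load  L2 | P0:O(2), P1:S(2), P2:I | bus: BusRd
[5] P2: load  L0 | P0:I, P1:I, P2:E(80) | bus: BusRd
[6] P0: store L0 := 36 | P0:M(36), P1:I, P2:I | bus: BusRdX
[7] P0: store L1 := 50 | P0:M(50), P1:I, P2:I | bus: BusRdX
[8] P0: load  L2 | P0:O(2), P1:S(2), P2:I | bus: none
[9] P1: store L2 := 35 | P0:I, P1:M(35), P2:I | bus: BusUpgr,Flush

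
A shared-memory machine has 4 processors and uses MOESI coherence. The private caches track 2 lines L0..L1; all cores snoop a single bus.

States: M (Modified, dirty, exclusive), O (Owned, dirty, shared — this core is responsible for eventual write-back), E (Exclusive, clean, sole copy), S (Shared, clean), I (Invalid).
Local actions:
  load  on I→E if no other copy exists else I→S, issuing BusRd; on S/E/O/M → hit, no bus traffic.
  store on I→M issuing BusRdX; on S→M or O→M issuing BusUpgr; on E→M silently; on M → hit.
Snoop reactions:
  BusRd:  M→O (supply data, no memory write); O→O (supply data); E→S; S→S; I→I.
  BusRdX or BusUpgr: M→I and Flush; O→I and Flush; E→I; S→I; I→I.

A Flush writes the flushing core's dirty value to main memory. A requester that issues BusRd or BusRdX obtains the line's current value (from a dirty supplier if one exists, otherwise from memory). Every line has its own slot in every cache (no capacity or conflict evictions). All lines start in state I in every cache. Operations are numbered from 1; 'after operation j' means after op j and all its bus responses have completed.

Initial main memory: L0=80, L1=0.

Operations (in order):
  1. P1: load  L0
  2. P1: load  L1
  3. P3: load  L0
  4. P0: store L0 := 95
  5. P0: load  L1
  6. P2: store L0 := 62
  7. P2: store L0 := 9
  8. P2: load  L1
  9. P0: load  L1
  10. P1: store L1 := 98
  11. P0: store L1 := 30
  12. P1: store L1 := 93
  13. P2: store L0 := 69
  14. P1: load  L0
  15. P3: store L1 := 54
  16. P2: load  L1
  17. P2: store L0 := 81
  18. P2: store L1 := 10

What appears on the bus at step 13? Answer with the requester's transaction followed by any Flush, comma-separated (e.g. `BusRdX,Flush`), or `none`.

[1] P1: load  L0 | P0:I, P1:E(80), P2:I, P3:I | bus: BusRd
[2] P1: load  L1 | P0:I, P1:E(0), P2:I, P3:I | bus: BusRd
[3] P3: load  L0 | P0:I, P1:S(80), P2:I, P3:S(80) | bus: BusRd
[4] P0: store L0 := 95 | P0:M(95), P1:I, P2:I, P3:I | bus: BusRdX
[5] P0: load  L1 | P0:S(0), P1:S(0), P2:I, P3:I | bus: BusRd
[6] P2: store L0 := 62 | P0:I, P1:I, P2:M(62), P3:I | bus: BusRdX,Flush
[7] P2: store L0 := 9 | P0:I, P1:I, P2:M(9), P3:I | bus: none
[8] P2: load  L1 | P0:S(0), P1:S(0), P2:S(0), P3:I | bus: BusRd
[9] P0: load  L1 | P0:S(0), P1:S(0), P2:S(0), P3:I | bus: none
[10] P1: store L1 := 98 | P0:I, P1:M(98), P2:I, P3:I | bus: BusUpgr
[11] P0: store L1 := 30 | P0:M(30), P1:I, P2:I, P3:I | bus: BusRdX,Flush
[12] P1: store L1 := 93 | P0:I, P1:M(93), P2:I, P3:I | bus: BusRdX,Flush
[13] P2: store L0 := 69 | P0:I, P1:I, P2:M(69), P3:I | bus: none
[14] P1: load  L0 | P0:I, P1:S(69), P2:O(69), P3:I | bus: BusRd
[15] P3: store L1 := 54 | P0:I, P1:I, P2:I, P3:M(54) | bus: BusRdX,Flush
[16] P2: load  L1 | P0:I, P1:I, P2:S(54), P3:O(54) | bus: BusRd
[17] P2: store L0 := 81 | P0:I, P1:I, P2:M(81), P3:I | bus: BusUpgr
[18] P2: store L1 := 10 | P0:I, P1:I, P2:M(10), P3:I | bus: BusUpgr,Flush

bus = none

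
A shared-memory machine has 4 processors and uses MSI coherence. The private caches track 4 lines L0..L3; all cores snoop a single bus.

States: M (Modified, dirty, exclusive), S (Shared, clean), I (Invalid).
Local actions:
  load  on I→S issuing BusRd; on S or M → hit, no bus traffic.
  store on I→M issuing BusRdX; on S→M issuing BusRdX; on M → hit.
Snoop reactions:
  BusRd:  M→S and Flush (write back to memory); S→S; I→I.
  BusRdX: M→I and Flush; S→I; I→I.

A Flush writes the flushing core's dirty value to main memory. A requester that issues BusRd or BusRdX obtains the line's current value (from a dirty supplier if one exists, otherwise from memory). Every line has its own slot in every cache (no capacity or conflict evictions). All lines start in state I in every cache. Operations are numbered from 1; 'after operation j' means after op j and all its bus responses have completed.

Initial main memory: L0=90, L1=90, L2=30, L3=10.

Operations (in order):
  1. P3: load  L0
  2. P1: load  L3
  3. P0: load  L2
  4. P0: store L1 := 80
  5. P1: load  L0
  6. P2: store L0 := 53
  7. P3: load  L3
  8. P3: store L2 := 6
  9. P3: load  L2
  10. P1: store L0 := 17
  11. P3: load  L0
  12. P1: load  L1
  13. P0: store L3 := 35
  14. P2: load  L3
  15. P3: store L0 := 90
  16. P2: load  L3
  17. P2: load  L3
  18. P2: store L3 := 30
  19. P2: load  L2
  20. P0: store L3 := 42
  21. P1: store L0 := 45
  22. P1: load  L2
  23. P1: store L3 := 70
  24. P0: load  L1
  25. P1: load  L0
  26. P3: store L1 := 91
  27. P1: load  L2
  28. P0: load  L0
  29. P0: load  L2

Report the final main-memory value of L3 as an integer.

memory[L3] = 42

step 1: P3: load  L0  ⟶  IIIS  (L0)  txn=BusRd  M[L0]=90
step 2: P1: load  L3  ⟶  ISII  (L3)  txn=BusRd  M[L3]=10
step 3: P0: load  L2  ⟶  SIII  (L2)  txn=BusRd  M[L2]=30
step 4: P0: store L1 := 80  ⟶  MIII  (L1)  txn=BusRdX  M[L1]=90
step 5: P1: load  L0  ⟶  ISIS  (L0)  txn=BusRd  M[L0]=90
step 6: P2: store L0 := 53  ⟶  IIMI  (L0)  txn=BusRdX  M[L0]=90
step 7: P3: load  L3  ⟶  ISIS  (L3)  txn=BusRd  M[L3]=10
step 8: P3: store L2 := 6  ⟶  IIIM  (L2)  txn=BusRdX  M[L2]=30
step 9: P3: load  L2  ⟶  IIIM  (L2)  txn=∅  M[L2]=30
step 10: P1: store L0 := 17  ⟶  IMII  (L0)  txn=BusRdX+Flush  M[L0]=53
step 11: P3: load  L0  ⟶  ISIS  (L0)  txn=BusRd+Flush  M[L0]=17
step 12: P1: load  L1  ⟶  SSII  (L1)  txn=BusRd+Flush  M[L1]=80
step 13: P0: store L3 := 35  ⟶  MIII  (L3)  txn=BusRdX  M[L3]=10
step 14: P2: load  L3  ⟶  SISI  (L3)  txn=BusRd+Flush  M[L3]=35
step 15: P3: store L0 := 90  ⟶  IIIM  (L0)  txn=BusRdX  M[L0]=17
step 16: P2: load  L3  ⟶  SISI  (L3)  txn=∅  M[L3]=35
step 17: P2: load  L3  ⟶  SISI  (L3)  txn=∅  M[L3]=35
step 18: P2: store L3 := 30  ⟶  IIMI  (L3)  txn=BusRdX  M[L3]=35
step 19: P2: load  L2  ⟶  IISS  (L2)  txn=BusRd+Flush  M[L2]=6
step 20: P0: store L3 := 42  ⟶  MIII  (L3)  txn=BusRdX+Flush  M[L3]=30
step 21: P1: store L0 := 45  ⟶  IMII  (L0)  txn=BusRdX+Flush  M[L0]=90
step 22: P1: load  L2  ⟶  ISSS  (L2)  txn=BusRd  M[L2]=6
step 23: P1: store L3 := 70  ⟶  IMII  (L3)  txn=BusRdX+Flush  M[L3]=42
step 24: P0: load  L1  ⟶  SSII  (L1)  txn=∅  M[L1]=80
step 25: P1: load  L0  ⟶  IMII  (L0)  txn=∅  M[L0]=90
step 26: P3: store L1 := 91  ⟶  IIIM  (L1)  txn=BusRdX  M[L1]=80
step 27: P1: load  L2  ⟶  ISSS  (L2)  txn=∅  M[L2]=6
step 28: P0: load  L0  ⟶  SSII  (L0)  txn=BusRd+Flush  M[L0]=45
step 29: P0: load  L2  ⟶  SSSS  (L2)  txn=BusRd  M[L2]=6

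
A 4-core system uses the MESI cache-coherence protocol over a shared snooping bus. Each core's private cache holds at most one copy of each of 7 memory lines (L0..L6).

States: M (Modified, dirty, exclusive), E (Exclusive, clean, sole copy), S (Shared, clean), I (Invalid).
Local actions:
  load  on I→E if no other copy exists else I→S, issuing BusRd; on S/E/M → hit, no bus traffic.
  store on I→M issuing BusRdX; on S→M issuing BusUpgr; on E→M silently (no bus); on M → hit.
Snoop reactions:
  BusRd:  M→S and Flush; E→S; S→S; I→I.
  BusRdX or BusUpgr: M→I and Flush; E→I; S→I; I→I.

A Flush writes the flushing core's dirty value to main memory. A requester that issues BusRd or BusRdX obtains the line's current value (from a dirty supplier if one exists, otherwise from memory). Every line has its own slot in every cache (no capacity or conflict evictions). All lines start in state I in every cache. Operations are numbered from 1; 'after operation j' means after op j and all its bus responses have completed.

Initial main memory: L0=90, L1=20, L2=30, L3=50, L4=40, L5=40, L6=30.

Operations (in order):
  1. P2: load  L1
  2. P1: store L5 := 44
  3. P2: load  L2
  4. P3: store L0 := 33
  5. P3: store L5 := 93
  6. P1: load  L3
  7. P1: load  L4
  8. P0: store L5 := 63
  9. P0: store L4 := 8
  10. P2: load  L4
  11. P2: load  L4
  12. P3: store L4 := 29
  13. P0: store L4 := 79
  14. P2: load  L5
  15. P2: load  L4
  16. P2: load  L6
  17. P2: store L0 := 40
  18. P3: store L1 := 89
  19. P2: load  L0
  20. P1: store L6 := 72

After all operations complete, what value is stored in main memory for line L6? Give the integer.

  op1 P2: load  L1 → I/I/E/I on L1; bus BusRd; mem=20
  op2 P1: store L5 := 44 → I/M/I/I on L5; bus BusRdX; mem=40
  op3 P2: load  L2 → I/I/E/I on L2; bus BusRd; mem=30
  op4 P3: store L0 := 33 → I/I/I/M on L0; bus BusRdX; mem=90
  op5 P3: store L5 := 93 → I/I/I/M on L5; bus BusRdX Flush; mem=44
  op6 P1: load  L3 → I/E/I/I on L3; bus BusRd; mem=50
  op7 P1: load  L4 → I/E/I/I on L4; bus BusRd; mem=40
  op8 P0: store L5 := 63 → M/I/I/I on L5; bus BusRdX Flush; mem=93
  op9 P0: store L4 := 8 → M/I/I/I on L4; bus BusRdX; mem=40
  op10 P2: load  L4 → S/I/S/I on L4; bus BusRd Flush; mem=8
  op11 P2: load  L4 → S/I/S/I on L4; bus (none); mem=8
  op12 P3: store L4 := 29 → I/I/I/M on L4; bus BusRdX; mem=8
  op13 P0: store L4 := 79 → M/I/I/I on L4; bus BusRdX Flush; mem=29
  op14 P2: load  L5 → S/I/S/I on L5; bus BusRd Flush; mem=63
  op15 P2: load  L4 → S/I/S/I on L4; bus BusRd Flush; mem=79
  op16 P2: load  L6 → I/I/E/I on L6; bus BusRd; mem=30
  op17 P2: store L0 := 40 → I/I/M/I on L0; bus BusRdX Flush; mem=33
  op18 P3: store L1 := 89 → I/I/I/M on L1; bus BusRdX; mem=20
  op19 P2: load  L0 → I/I/M/I on L0; bus (none); mem=33
  op20 P1: store L6 := 72 → I/M/I/I on L6; bus BusRdX; mem=30

memory[L6] = 30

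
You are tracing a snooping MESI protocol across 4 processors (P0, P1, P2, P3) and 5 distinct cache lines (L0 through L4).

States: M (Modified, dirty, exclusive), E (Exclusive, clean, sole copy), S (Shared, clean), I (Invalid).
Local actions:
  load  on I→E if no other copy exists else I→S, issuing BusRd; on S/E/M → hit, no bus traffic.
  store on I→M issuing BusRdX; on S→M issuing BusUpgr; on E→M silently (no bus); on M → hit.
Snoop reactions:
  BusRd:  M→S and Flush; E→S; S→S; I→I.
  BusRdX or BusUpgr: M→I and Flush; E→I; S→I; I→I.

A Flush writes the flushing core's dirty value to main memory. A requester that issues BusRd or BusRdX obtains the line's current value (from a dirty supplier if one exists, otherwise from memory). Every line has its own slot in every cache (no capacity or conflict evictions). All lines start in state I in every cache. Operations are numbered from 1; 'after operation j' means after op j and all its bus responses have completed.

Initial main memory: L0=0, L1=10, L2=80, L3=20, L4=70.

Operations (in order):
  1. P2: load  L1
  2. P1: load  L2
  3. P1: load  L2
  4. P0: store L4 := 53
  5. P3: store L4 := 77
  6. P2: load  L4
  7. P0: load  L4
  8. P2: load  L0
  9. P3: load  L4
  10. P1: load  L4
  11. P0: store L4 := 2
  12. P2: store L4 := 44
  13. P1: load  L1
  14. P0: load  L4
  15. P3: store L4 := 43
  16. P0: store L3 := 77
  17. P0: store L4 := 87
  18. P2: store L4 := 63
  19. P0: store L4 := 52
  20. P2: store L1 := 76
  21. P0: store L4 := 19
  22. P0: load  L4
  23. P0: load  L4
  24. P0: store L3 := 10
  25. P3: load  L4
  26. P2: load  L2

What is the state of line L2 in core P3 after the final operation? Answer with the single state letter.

state = I

step 1: P2: load  L1  ⟶  IIEI  (L1)  txn=BusRd  M[L1]=10
step 2: P1: load  L2  ⟶  IEII  (L2)  txn=BusRd  M[L2]=80
step 3: P1: load  L2  ⟶  IEII  (L2)  txn=∅  M[L2]=80
step 4: P0: store L4 := 53  ⟶  MIII  (L4)  txn=BusRdX  M[L4]=70
step 5: P3: store L4 := 77  ⟶  IIIM  (L4)  txn=BusRdX+Flush  M[L4]=53
step 6: P2: load  L4  ⟶  IISS  (L4)  txn=BusRd+Flush  M[L4]=77
step 7: P0: load  L4  ⟶  SISS  (L4)  txn=BusRd  M[L4]=77
step 8: P2: load  L0  ⟶  IIEI  (L0)  txn=BusRd  M[L0]=0
step 9: P3: load  L4  ⟶  SISS  (L4)  txn=∅  M[L4]=77
step 10: P1: load  L4  ⟶  SSSS  (L4)  txn=BusRd  M[L4]=77
step 11: P0: store L4 := 2  ⟶  MIII  (L4)  txn=BusUpgr  M[L4]=77
step 12: P2: store L4 := 44  ⟶  IIMI  (L4)  txn=BusRdX+Flush  M[L4]=2
step 13: P1: load  L1  ⟶  ISSI  (L1)  txn=BusRd  M[L1]=10
step 14: P0: load  L4  ⟶  SISI  (L4)  txn=BusRd+Flush  M[L4]=44
step 15: P3: store L4 := 43  ⟶  IIIM  (L4)  txn=BusRdX  M[L4]=44
step 16: P0: store L3 := 77  ⟶  MIII  (L3)  txn=BusRdX  M[L3]=20
step 17: P0: store L4 := 87  ⟶  MIII  (L4)  txn=BusRdX+Flush  M[L4]=43
step 18: P2: store L4 := 63  ⟶  IIMI  (L4)  txn=BusRdX+Flush  M[L4]=87
step 19: P0: store L4 := 52  ⟶  MIII  (L4)  txn=BusRdX+Flush  M[L4]=63
step 20: P2: store L1 := 76  ⟶  IIMI  (L1)  txn=BusUpgr  M[L1]=10
step 21: P0: store L4 := 19  ⟶  MIII  (L4)  txn=∅  M[L4]=63
step 22: P0: load  L4  ⟶  MIII  (L4)  txn=∅  M[L4]=63
step 23: P0: load  L4  ⟶  MIII  (L4)  txn=∅  M[L4]=63
step 24: P0: store L3 := 10  ⟶  MIII  (L3)  txn=∅  M[L3]=20
step 25: P3: load  L4  ⟶  SIIS  (L4)  txn=BusRd+Flush  M[L4]=19
step 26: P2: load  L2  ⟶  ISSI  (L2)  txn=BusRd  M[L2]=80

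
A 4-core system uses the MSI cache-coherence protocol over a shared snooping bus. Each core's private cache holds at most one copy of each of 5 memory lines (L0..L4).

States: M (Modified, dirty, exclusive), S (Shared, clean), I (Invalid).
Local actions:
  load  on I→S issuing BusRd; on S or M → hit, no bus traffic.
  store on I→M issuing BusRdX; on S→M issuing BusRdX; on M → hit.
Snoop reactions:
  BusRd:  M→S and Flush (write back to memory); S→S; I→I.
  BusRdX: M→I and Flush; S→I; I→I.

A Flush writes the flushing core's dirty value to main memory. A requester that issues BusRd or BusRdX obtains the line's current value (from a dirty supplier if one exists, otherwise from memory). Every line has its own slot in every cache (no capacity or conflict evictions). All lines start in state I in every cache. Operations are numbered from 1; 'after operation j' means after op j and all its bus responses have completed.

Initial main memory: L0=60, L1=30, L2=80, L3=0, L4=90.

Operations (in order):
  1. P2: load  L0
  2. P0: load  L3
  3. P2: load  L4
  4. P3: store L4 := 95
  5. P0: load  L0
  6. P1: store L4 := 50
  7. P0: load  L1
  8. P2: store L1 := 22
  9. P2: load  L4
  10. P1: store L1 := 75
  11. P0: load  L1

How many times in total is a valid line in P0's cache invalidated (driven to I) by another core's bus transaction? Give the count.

1. P2: load  L0  bus=[BusRd]  L0: P0=I P1=I P2=S P3=I  mem[L0]=60
2. P0: load  L3  bus=[BusRd]  L3: P0=S P1=I P2=I P3=I  mem[L3]=0
3. P2: load  L4  bus=[BusRd]  L4: P0=I P1=I P2=S P3=I  mem[L4]=90
4. P3: store L4 := 95  bus=[BusRdX]  L4: P0=I P1=I P2=I P3=M  mem[L4]=90
5. P0: load  L0  bus=[BusRd]  L0: P0=S P1=I P2=S P3=I  mem[L0]=60
6. P1: store L4 := 50  bus=[BusRdX,Flush]  L4: P0=I P1=M P2=I P3=I  mem[L4]=95
7. P0: load  L1  bus=[BusRd]  L1: P0=S P1=I P2=I P3=I  mem[L1]=30
8. P2: store L1 := 22  bus=[BusRdX]  L1: P0=I P1=I P2=M P3=I  mem[L1]=30
9. P2: load  L4  bus=[BusRd,Flush]  L4: P0=I P1=S P2=S P3=I  mem[L4]=50
10. P1: store L1 := 75  bus=[BusRdX,Flush]  L1: P0=I P1=M P2=I P3=I  mem[L1]=22
11. P0: load  L1  bus=[BusRd,Flush]  L1: P0=S P1=S P2=I P3=I  mem[L1]=75

invalidations = 1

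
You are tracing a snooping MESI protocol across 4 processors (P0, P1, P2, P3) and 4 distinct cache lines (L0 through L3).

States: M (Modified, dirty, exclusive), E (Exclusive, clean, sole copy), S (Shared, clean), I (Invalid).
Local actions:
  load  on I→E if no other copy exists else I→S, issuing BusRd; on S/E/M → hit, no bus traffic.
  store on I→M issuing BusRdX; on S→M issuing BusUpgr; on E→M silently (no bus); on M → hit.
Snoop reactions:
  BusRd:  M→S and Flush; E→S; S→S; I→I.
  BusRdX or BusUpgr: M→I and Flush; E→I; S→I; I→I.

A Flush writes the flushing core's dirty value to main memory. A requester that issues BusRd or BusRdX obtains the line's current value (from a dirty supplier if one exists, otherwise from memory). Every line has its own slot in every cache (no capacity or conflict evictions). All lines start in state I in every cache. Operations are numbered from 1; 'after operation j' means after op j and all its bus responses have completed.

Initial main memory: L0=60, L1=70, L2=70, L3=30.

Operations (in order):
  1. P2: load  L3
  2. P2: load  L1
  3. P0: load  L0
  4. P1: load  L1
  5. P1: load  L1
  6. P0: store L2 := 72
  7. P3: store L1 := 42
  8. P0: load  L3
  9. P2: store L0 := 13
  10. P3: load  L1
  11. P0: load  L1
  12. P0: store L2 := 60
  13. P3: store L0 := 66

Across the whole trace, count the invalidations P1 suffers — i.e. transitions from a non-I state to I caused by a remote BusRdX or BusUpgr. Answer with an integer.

[1] P2: load  L3 | P0:I, P1:I, P2:E(30), P3:I | bus: BusRd
[2] P2: load  L1 | P0:I, P1:I, P2:E(70), P3:I | bus: BusRd
[3] P0: load  L0 | P0:E(60), P1:I, P2:I, P3:I | bus: BusRd
[4] P1: load  L1 | P0:I, P1:S(70), P2:S(70), P3:I | bus: BusRd
[5] P1: load  L1 | P0:I, P1:S(70), P2:S(70), P3:I | bus: none
[6] P0: store L2 := 72 | P0:M(72), P1:I, P2:I, P3:I | bus: BusRdX
[7] P3: store L1 := 42 | P0:I, P1:I, P2:I, P3:M(42) | bus: BusRdX
[8] P0: load  L3 | P0:S(30), P1:I, P2:S(30), P3:I | bus: BusRd
[9] P2: store L0 := 13 | P0:I, P1:I, P2:M(13), P3:I | bus: BusRdX
[10] P3: load  L1 | P0:I, P1:I, P2:I, P3:M(42) | bus: none
[11] P0: load  L1 | P0:S(42), P1:I, P2:I, P3:S(42) | bus: BusRd,Flush
[12] P0: store L2 := 60 | P0:M(60), P1:I, P2:I, P3:I | bus: none
[13] P3: store L0 := 66 | P0:I, P1:I, P2:I, P3:M(66) | bus: BusRdX,Flush

invalidations = 1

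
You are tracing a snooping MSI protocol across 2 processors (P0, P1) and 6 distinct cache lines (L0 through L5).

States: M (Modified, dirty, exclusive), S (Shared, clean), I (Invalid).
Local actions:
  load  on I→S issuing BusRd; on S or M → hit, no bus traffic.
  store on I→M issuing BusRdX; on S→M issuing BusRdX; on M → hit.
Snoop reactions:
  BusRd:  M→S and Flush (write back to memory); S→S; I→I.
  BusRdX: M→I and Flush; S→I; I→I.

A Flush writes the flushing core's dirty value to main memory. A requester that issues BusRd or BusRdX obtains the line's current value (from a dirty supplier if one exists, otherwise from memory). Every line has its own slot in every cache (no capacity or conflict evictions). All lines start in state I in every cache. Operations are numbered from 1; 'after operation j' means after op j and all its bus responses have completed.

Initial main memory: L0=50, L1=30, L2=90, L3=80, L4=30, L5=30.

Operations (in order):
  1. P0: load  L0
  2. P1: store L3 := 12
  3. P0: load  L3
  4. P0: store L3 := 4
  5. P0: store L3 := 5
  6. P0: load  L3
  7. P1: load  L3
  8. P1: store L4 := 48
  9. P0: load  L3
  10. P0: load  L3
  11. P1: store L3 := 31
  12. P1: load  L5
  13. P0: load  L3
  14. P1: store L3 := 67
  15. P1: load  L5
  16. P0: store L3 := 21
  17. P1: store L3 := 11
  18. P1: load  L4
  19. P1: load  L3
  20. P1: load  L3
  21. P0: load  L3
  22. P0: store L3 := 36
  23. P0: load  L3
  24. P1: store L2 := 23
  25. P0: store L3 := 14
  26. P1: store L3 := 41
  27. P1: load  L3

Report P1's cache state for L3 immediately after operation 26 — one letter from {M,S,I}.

state = M

[1] P0: load  L0 | P0:S(50), P1:I | bus: BusRd
[2] P1: store L3 := 12 | P0:I, P1:M(12) | bus: BusRdX
[3] P0: load  L3 | P0:S(12), P1:S(12) | bus: BusRd,Flush
[4] P0: store L3 := 4 | P0:M(4), P1:I | bus: BusRdX
[5] P0: store L3 := 5 | P0:M(5), P1:I | bus: none
[6] P0: load  L3 | P0:M(5), P1:I | bus: none
[7] P1: load  L3 | P0:S(5), P1:S(5) | bus: BusRd,Flush
[8] P1: store L4 := 48 | P0:I, P1:M(48) | bus: BusRdX
[9] P0: load  L3 | P0:S(5), P1:S(5) | bus: none
[10] P0: load  L3 | P0:S(5), P1:S(5) | bus: none
[11] P1: store L3 := 31 | P0:I, P1:M(31) | bus: BusRdX
[12] P1: load  L5 | P0:I, P1:S(30) | bus: BusRd
[13] P0: load  L3 | P0:S(31), P1:S(31) | bus: BusRd,Flush
[14] P1: store L3 := 67 | P0:I, P1:M(67) | bus: BusRdX
[15] P1: load  L5 | P0:I, P1:S(30) | bus: none
[16] P0: store L3 := 21 | P0:M(21), P1:I | bus: BusRdX,Flush
[17] P1: store L3 := 11 | P0:I, P1:M(11) | bus: BusRdX,Flush
[18] P1: load  L4 | P0:I, P1:M(48) | bus: none
[19] P1: load  L3 | P0:I, P1:M(11) | bus: none
[20] P1: load  L3 | P0:I, P1:M(11) | bus: none
[21] P0: load  L3 | P0:S(11), P1:S(11) | bus: BusRd,Flush
[22] P0: store L3 := 36 | P0:M(36), P1:I | bus: BusRdX
[23] P0: load  L3 | P0:M(36), P1:I | bus: none
[24] P1: store L2 := 23 | P0:I, P1:M(23) | bus: BusRdX
[25] P0: store L3 := 14 | P0:M(14), P1:I | bus: none
[26] P1: store L3 := 41 | P0:I, P1:M(41) | bus: BusRdX,Flush
[27] P1: load  L3 | P0:I, P1:M(41) | bus: none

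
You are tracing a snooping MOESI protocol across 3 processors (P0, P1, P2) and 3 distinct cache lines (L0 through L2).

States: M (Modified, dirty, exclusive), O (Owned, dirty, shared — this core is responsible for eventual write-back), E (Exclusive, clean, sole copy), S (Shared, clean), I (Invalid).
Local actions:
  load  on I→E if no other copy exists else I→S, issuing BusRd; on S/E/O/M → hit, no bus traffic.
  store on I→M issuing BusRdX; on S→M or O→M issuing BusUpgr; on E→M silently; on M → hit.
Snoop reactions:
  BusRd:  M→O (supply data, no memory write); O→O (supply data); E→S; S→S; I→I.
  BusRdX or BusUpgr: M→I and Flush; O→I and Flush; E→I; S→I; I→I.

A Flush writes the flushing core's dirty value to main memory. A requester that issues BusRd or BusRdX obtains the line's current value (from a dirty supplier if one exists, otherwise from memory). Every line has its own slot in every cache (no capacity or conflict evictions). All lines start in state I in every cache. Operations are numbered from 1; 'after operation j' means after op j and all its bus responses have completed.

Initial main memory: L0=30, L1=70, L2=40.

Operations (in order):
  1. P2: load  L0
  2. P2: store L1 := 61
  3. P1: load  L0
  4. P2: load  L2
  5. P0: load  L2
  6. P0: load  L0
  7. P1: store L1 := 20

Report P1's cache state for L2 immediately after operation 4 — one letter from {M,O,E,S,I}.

  op1 P2: load  L0 → I/I/E on L0; bus BusRd; mem=30
  op2 P2: store L1 := 61 → I/I/M on L1; bus BusRdX; mem=70
  op3 P1: load  L0 → I/S/S on L0; bus BusRd; mem=30
  op4 P2: load  L2 → I/I/E on L2; bus BusRd; mem=40
  op5 P0: load  L2 → S/I/S on L2; bus BusRd; mem=40
  op6 P0: load  L0 → S/S/S on L0; bus BusRd; mem=30
  op7 P1: store L1 := 20 → I/M/I on L1; bus BusRdX Flush; mem=61

state = I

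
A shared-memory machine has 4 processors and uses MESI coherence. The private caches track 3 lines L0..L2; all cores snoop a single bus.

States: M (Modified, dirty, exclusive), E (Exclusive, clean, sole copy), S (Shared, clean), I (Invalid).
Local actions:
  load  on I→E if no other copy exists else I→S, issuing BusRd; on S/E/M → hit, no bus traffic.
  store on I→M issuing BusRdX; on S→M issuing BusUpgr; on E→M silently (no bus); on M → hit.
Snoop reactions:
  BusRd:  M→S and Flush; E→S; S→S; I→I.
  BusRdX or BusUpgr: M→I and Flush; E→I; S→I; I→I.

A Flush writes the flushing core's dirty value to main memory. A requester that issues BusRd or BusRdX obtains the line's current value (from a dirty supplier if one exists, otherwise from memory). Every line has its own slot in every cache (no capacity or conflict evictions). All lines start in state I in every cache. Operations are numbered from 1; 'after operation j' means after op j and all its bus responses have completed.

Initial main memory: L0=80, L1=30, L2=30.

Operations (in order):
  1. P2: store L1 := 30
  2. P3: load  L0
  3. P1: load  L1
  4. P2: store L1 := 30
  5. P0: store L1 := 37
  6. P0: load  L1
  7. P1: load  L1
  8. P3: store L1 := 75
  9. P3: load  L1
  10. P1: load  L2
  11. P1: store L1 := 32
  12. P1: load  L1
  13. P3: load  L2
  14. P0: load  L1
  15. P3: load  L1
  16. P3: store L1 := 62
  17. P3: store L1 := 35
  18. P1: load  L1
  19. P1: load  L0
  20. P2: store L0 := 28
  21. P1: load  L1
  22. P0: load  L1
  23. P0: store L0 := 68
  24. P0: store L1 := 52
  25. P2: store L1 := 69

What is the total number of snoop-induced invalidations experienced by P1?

  op1 P2: store L1 := 30 → I/I/M/I on L1; bus BusRdX; mem=30
  op2 P3: load  L0 → I/I/I/E on L0; bus BusRd; mem=80
  op3 P1: load  L1 → I/S/S/I on L1; bus BusRd Flush; mem=30
  op4 P2: store L1 := 30 → I/I/M/I on L1; bus BusUpgr; mem=30
  op5 P0: store L1 := 37 → M/I/I/I on L1; bus BusRdX Flush; mem=30
  op6 P0: load  L1 → M/I/I/I on L1; bus (none); mem=30
  op7 P1: load  L1 → S/S/I/I on L1; bus BusRd Flush; mem=37
  op8 P3: store L1 := 75 → I/I/I/M on L1; bus BusRdX; mem=37
  op9 P3: load  L1 → I/I/I/M on L1; bus (none); mem=37
  op10 P1: load  L2 → I/E/I/I on L2; bus BusRd; mem=30
  op11 P1: store L1 := 32 → I/M/I/I on L1; bus BusRdX Flush; mem=75
  op12 P1: load  L1 → I/M/I/I on L1; bus (none); mem=75
  op13 P3: load  L2 → I/S/I/S on L2; bus BusRd; mem=30
  op14 P0: load  L1 → S/S/I/I on L1; bus BusRd Flush; mem=32
  op15 P3: load  L1 → S/S/I/S on L1; bus BusRd; mem=32
  op16 P3: store L1 := 62 → I/I/I/M on L1; bus BusUpgr; mem=32
  op17 P3: store L1 := 35 → I/I/I/M on L1; bus (none); mem=32
  op18 P1: load  L1 → I/S/I/S on L1; bus BusRd Flush; mem=35
  op19 P1: load  L0 → I/S/I/S on L0; bus BusRd; mem=80
  op20 P2: store L0 := 28 → I/I/M/I on L0; bus BusRdX; mem=80
  op21 P1: load  L1 → I/S/I/S on L1; bus (none); mem=35
  op22 P0: load  L1 → S/S/I/S on L1; bus BusRd; mem=35
  op23 P0: store L0 := 68 → M/I/I/I on L0; bus BusRdX Flush; mem=28
  op24 P0: store L1 := 52 → M/I/I/I on L1; bus BusUpgr; mem=35
  op25 P2: store L1 := 69 → I/I/M/I on L1; bus BusRdX Flush; mem=52

invalidations = 5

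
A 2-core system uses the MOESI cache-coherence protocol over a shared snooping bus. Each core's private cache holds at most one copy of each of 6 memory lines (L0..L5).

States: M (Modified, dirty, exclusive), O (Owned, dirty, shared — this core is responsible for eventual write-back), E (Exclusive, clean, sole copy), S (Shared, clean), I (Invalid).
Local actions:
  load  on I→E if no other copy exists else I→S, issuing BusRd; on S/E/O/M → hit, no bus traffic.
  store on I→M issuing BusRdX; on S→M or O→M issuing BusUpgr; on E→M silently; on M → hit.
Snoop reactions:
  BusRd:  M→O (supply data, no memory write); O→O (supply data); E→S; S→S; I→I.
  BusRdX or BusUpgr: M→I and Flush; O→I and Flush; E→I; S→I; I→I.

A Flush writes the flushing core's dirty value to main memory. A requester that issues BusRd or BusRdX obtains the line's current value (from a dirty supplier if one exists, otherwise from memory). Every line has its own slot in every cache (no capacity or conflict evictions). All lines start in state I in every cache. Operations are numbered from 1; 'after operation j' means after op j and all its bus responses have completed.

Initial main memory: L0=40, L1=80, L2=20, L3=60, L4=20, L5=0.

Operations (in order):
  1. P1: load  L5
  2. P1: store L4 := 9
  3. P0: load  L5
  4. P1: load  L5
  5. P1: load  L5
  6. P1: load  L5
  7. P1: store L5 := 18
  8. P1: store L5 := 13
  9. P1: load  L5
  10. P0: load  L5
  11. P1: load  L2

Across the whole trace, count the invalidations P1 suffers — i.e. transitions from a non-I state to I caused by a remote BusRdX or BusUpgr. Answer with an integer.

invalidations = 0

[1] P1: load  L5 | P0:I, P1:E(0) | bus: BusRd
[2] P1: store L4 := 9 | P0:I, P1:M(9) | bus: BusRdX
[3] P0: load  L5 | P0:S(0), P1:S(0) | bus: BusRd
[4] P1: load  L5 | P0:S(0), P1:S(0) | bus: none
[5] P1: load  L5 | P0:S(0), P1:S(0) | bus: none
[6] P1: load  L5 | P0:S(0), P1:S(0) | bus: none
[7] P1: store L5 := 18 | P0:I, P1:M(18) | bus: BusUpgr
[8] P1: store L5 := 13 | P0:I, P1:M(13) | bus: none
[9] P1: load  L5 | P0:I, P1:M(13) | bus: none
[10] P0: load  L5 | P0:S(13), P1:O(13) | bus: BusRd
[11] P1: load  L2 | P0:I, P1:E(20) | bus: BusRd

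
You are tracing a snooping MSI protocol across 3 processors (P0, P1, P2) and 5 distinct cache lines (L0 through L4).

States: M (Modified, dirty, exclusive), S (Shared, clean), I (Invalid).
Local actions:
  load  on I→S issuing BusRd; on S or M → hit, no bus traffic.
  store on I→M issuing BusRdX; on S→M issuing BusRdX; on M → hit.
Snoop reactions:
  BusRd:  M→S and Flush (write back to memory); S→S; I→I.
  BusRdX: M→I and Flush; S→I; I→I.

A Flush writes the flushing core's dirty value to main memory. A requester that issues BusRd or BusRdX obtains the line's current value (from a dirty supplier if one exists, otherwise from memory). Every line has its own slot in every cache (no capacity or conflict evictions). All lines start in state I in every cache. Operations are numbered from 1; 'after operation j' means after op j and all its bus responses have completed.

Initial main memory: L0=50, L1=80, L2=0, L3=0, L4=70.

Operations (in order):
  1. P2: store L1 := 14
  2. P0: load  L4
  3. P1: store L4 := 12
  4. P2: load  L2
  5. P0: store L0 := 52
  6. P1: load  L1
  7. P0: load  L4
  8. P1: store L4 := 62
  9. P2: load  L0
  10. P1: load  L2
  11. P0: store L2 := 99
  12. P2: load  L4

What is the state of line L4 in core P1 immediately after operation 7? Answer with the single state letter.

state = S

1. P2: store L1 := 14  bus=[BusRdX]  L1: P0=I P1=I P2=M  mem[L1]=80
2. P0: load  L4  bus=[BusRd]  L4: P0=S P1=I P2=I  mem[L4]=70
3. P1: store L4 := 12  bus=[BusRdX]  L4: P0=I P1=M P2=I  mem[L4]=70
4. P2: load  L2  bus=[BusRd]  L2: P0=I P1=I P2=S  mem[L2]=0
5. P0: store L0 := 52  bus=[BusRdX]  L0: P0=M P1=I P2=I  mem[L0]=50
6. P1: load  L1  bus=[BusRd,Flush]  L1: P0=I P1=S P2=S  mem[L1]=14
7. P0: load  L4  bus=[BusRd,Flush]  L4: P0=S P1=S P2=I  mem[L4]=12
8. P1: store L4 := 62  bus=[BusRdX]  L4: P0=I P1=M P2=I  mem[L4]=12
9. P2: load  L0  bus=[BusRd,Flush]  L0: P0=S P1=I P2=S  mem[L0]=52
10. P1: load  L2  bus=[BusRd]  L2: P0=I P1=S P2=S  mem[L2]=0
11. P0: store L2 := 99  bus=[BusRdX]  L2: P0=M P1=I P2=I  mem[L2]=0
12. P2: load  L4  bus=[BusRd,Flush]  L4: P0=I P1=S P2=S  mem[L4]=62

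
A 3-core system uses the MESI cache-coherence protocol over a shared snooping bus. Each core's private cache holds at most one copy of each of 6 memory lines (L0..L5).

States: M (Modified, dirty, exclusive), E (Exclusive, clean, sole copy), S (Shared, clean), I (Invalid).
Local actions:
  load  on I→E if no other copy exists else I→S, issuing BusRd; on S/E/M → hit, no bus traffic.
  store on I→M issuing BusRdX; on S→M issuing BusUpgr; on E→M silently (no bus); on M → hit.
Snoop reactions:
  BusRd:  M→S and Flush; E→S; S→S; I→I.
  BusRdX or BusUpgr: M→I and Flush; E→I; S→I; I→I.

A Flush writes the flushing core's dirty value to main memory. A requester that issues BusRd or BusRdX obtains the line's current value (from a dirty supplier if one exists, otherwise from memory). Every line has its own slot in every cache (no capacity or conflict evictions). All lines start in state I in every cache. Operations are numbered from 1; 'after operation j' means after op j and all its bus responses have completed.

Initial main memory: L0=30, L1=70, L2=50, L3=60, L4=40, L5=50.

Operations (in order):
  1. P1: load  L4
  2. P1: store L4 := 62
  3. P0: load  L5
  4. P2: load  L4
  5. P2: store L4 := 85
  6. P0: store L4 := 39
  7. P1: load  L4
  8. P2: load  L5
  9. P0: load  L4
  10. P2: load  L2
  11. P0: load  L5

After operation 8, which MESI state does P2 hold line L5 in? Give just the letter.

1. P1: load  L4  bus=[BusRd]  L4: P0=I P1=E P2=I  mem[L4]=40
2. P1: store L4 := 62  bus=[-]  L4: P0=I P1=M P2=I  mem[L4]=40
3. P0: load  L5  bus=[BusRd]  L5: P0=E P1=I P2=I  mem[L5]=50
4. P2: load  L4  bus=[BusRd,Flush]  L4: P0=I P1=S P2=S  mem[L4]=62
5. P2: store L4 := 85  bus=[BusUpgr]  L4: P0=I P1=I P2=M  mem[L4]=62
6. P0: store L4 := 39  bus=[BusRdX,Flush]  L4: P0=M P1=I P2=I  mem[L4]=85
7. P1: load  L4  bus=[BusRd,Flush]  L4: P0=S P1=S P2=I  mem[L4]=39
8. P2: load  L5  bus=[BusRd]  L5: P0=S P1=I P2=S  mem[L5]=50
9. P0: load  L4  bus=[-]  L4: P0=S P1=S P2=I  mem[L4]=39
10. P2: load  L2  bus=[BusRd]  L2: P0=I P1=I P2=E  mem[L2]=50
11. P0: load  L5  bus=[-]  L5: P0=S P1=I P2=S  mem[L5]=50

state = S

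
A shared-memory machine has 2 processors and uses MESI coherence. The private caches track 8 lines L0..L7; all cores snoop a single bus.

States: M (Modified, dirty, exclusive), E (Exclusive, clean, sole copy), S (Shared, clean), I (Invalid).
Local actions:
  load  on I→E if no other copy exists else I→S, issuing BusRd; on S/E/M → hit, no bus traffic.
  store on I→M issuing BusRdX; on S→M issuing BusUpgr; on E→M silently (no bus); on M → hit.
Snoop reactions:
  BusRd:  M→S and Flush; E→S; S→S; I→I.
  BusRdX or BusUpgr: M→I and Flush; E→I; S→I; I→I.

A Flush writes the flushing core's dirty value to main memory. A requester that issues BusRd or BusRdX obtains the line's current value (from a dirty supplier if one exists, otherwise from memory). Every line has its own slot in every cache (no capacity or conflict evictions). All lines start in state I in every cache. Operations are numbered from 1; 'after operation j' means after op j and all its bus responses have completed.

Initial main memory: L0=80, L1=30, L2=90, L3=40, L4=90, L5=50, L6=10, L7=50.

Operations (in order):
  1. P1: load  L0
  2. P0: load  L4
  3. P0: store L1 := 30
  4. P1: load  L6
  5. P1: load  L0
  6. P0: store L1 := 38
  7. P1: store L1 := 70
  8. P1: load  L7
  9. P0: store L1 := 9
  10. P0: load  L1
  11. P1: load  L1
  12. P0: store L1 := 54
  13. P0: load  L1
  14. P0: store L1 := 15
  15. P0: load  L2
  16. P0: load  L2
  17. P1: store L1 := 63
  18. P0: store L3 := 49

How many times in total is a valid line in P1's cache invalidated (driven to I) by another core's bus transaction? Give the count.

invalidations = 2

[1] P1: load  L0 | P0:I, P1:E(80) | bus: BusRd
[2] P0: load  L4 | P0:E(90), P1:I | bus: BusRd
[3] P0: store L1 := 30 | P0:M(30), P1:I | bus: BusRdX
[4] P1: load  L6 | P0:I, P1:E(10) | bus: BusRd
[5] P1: load  L0 | P0:I, P1:E(80) | bus: none
[6] P0: store L1 := 38 | P0:M(38), P1:I | bus: none
[7] P1: store L1 := 70 | P0:I, P1:M(70) | bus: BusRdX,Flush
[8] P1: load  L7 | P0:I, P1:E(50) | bus: BusRd
[9] P0: store L1 := 9 | P0:M(9), P1:I | bus: BusRdX,Flush
[10] P0: load  L1 | P0:M(9), P1:I | bus: none
[11] P1: load  L1 | P0:S(9), P1:S(9) | bus: BusRd,Flush
[12] P0: store L1 := 54 | P0:M(54), P1:I | bus: BusUpgr
[13] P0: load  L1 | P0:M(54), P1:I | bus: none
[14] P0: store L1 := 15 | P0:M(15), P1:I | bus: none
[15] P0: load  L2 | P0:E(90), P1:I | bus: BusRd
[16] P0: load  L2 | P0:E(90), P1:I | bus: none
[17] P1: store L1 := 63 | P0:I, P1:M(63) | bus: BusRdX,Flush
[18] P0: store L3 := 49 | P0:M(49), P1:I | bus: BusRdX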